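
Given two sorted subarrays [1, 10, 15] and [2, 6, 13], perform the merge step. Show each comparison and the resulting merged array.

Merging process:

Compare 1 vs 2: take 1 from left. Merged: [1]
Compare 10 vs 2: take 2 from right. Merged: [1, 2]
Compare 10 vs 6: take 6 from right. Merged: [1, 2, 6]
Compare 10 vs 13: take 10 from left. Merged: [1, 2, 6, 10]
Compare 15 vs 13: take 13 from right. Merged: [1, 2, 6, 10, 13]
Append remaining from left: [15]. Merged: [1, 2, 6, 10, 13, 15]

Final merged array: [1, 2, 6, 10, 13, 15]
Total comparisons: 5

The merged array is [1, 2, 6, 10, 13, 15], requiring 5 comparisons. The merge step runs in O(n) time where n is the total number of elements.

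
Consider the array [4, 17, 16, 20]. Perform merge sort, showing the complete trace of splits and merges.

Merge sort trace:

Split: [4, 17, 16, 20] -> [4, 17] and [16, 20]
  Split: [4, 17] -> [4] and [17]
  Merge: [4] + [17] -> [4, 17]
  Split: [16, 20] -> [16] and [20]
  Merge: [16] + [20] -> [16, 20]
Merge: [4, 17] + [16, 20] -> [4, 16, 17, 20]

Final sorted array: [4, 16, 17, 20]

The merge sort proceeds by recursively splitting the array and merging sorted halves.
After all merges, the sorted array is [4, 16, 17, 20].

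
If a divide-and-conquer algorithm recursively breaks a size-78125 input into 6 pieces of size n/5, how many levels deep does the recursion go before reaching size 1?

For divide and conquer with division factor 5:

Problem sizes at each level:
Level 0: 78125
Level 1: 15625
Level 2: 3125
Level 3: 625
Level 4: 125
Level 5: 25
Level 6: 5
Level 7: 1

The root is level 0 and the size-1 base case is level 7 (the tree spans levels 0 through 7, i.e. 8 levels counting the root), so the depth is the number of divisions: log_5(78125) = 7

The recursion tree depth is log_5(78125) = 7. At each level, the problem size is divided by 5, so it takes 7 divisions to reduce to a base case of size 1. The algorithm makes 6 recursive calls at each level.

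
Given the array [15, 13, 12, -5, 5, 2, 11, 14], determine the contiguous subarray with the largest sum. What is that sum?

Using Kadane's algorithm on [15, 13, 12, -5, 5, 2, 11, 14]:

Scanning through the array:
Position 1 (value 13): max_ending_here = 28, max_so_far = 28
Position 2 (value 12): max_ending_here = 40, max_so_far = 40
Position 3 (value -5): max_ending_here = 35, max_so_far = 40
Position 4 (value 5): max_ending_here = 40, max_so_far = 40
Position 5 (value 2): max_ending_here = 42, max_so_far = 42
Position 6 (value 11): max_ending_here = 53, max_so_far = 53
Position 7 (value 14): max_ending_here = 67, max_so_far = 67

Maximum subarray: [15, 13, 12, -5, 5, 2, 11, 14]
Maximum sum: 67

The maximum subarray is [15, 13, 12, -5, 5, 2, 11, 14] with sum 67. This subarray runs from index 0 to index 7.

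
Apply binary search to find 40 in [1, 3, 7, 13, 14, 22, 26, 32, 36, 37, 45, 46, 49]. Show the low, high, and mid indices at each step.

Binary search for 40 in [1, 3, 7, 13, 14, 22, 26, 32, 36, 37, 45, 46, 49]:

lo=0, hi=12, mid=6, arr[mid]=26 -> 26 < 40, search right half
lo=7, hi=12, mid=9, arr[mid]=37 -> 37 < 40, search right half
lo=10, hi=12, mid=11, arr[mid]=46 -> 46 > 40, search left half
lo=10, hi=10, mid=10, arr[mid]=45 -> 45 > 40, search left half
lo=10 > hi=9, target 40 not found

Binary search determines that 40 is not in the array after 4 comparisons. The search space was exhausted without finding the target.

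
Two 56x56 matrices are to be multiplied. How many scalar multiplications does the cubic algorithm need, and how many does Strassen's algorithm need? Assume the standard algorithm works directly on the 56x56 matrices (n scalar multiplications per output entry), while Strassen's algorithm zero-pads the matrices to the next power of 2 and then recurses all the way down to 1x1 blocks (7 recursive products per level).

Matrix multiplication for 56x56 matrices:

Strassen's algorithm requires power-of-2 dimensions. Pad 56x56 to 64x64 (next power of 2).

Standard algorithm: 56^3 = 175616 multiplications
Strassen's algorithm: 7^(log2(64)) = 7^6 = 117649 multiplications
Savings: 175616 - 117649 = 57967 multiplications

Standard: 175616 multiplications (56^3). Strassen: 117649 multiplications (7^6, after padding to 64x64). Strassen reduces 8 recursive multiplications to 7 at each level.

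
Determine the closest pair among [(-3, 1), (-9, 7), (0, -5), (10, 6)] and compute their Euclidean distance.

Computing all pairwise distances among 4 points:

d((-3, 1), (-9, 7)) = 8.4853
d((-3, 1), (0, -5)) = 6.7082 <-- minimum
d((-3, 1), (10, 6)) = 13.9284
d((-9, 7), (0, -5)) = 15.0
d((-9, 7), (10, 6)) = 19.0263
d((0, -5), (10, 6)) = 14.8661

Closest pair: (-3, 1) and (0, -5) with distance 6.7082

The closest pair is (-3, 1) and (0, -5) with Euclidean distance 6.7082. For 4 points, brute-force pairwise comparison is shown above. For large n, the divide-and-conquer algorithm (sort by x, recurse on halves, check the dividing strip) achieves O(n log n).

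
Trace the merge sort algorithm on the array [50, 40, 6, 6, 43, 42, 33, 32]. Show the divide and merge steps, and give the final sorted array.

Merge sort trace:

Split: [50, 40, 6, 6, 43, 42, 33, 32] -> [50, 40, 6, 6] and [43, 42, 33, 32]
  Split: [50, 40, 6, 6] -> [50, 40] and [6, 6]
    Split: [50, 40] -> [50] and [40]
    Merge: [50] + [40] -> [40, 50]
    Split: [6, 6] -> [6] and [6]
    Merge: [6] + [6] -> [6, 6]
  Merge: [40, 50] + [6, 6] -> [6, 6, 40, 50]
  Split: [43, 42, 33, 32] -> [43, 42] and [33, 32]
    Split: [43, 42] -> [43] and [42]
    Merge: [43] + [42] -> [42, 43]
    Split: [33, 32] -> [33] and [32]
    Merge: [33] + [32] -> [32, 33]
  Merge: [42, 43] + [32, 33] -> [32, 33, 42, 43]
Merge: [6, 6, 40, 50] + [32, 33, 42, 43] -> [6, 6, 32, 33, 40, 42, 43, 50]

Final sorted array: [6, 6, 32, 33, 40, 42, 43, 50]

The merge sort proceeds by recursively splitting the array and merging sorted halves.
After all merges, the sorted array is [6, 6, 32, 33, 40, 42, 43, 50].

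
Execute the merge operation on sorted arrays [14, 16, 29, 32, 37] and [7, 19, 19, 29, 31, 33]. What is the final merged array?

Merging process:

Compare 14 vs 7: take 7 from right. Merged: [7]
Compare 14 vs 19: take 14 from left. Merged: [7, 14]
Compare 16 vs 19: take 16 from left. Merged: [7, 14, 16]
Compare 29 vs 19: take 19 from right. Merged: [7, 14, 16, 19]
Compare 29 vs 19: take 19 from right. Merged: [7, 14, 16, 19, 19]
Compare 29 vs 29: take 29 from left. Merged: [7, 14, 16, 19, 19, 29]
Compare 32 vs 29: take 29 from right. Merged: [7, 14, 16, 19, 19, 29, 29]
Compare 32 vs 31: take 31 from right. Merged: [7, 14, 16, 19, 19, 29, 29, 31]
Compare 32 vs 33: take 32 from left. Merged: [7, 14, 16, 19, 19, 29, 29, 31, 32]
Compare 37 vs 33: take 33 from right. Merged: [7, 14, 16, 19, 19, 29, 29, 31, 32, 33]
Append remaining from left: [37]. Merged: [7, 14, 16, 19, 19, 29, 29, 31, 32, 33, 37]

Final merged array: [7, 14, 16, 19, 19, 29, 29, 31, 32, 33, 37]
Total comparisons: 10

The merged array is [7, 14, 16, 19, 19, 29, 29, 31, 32, 33, 37], requiring 10 comparisons. The merge step runs in O(n) time where n is the total number of elements.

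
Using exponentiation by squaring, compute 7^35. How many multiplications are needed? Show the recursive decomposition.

Computing 7^35 by squaring (build up from 7^1; each line after the first costs one multiplication):

7^1 = 7
7^2 = (7^1)^2 = 7^2 = 49
7^4 = (7^2)^2 = 49^2 = 2401
7^8 = (7^4)^2 = 2401^2 = 5764801
7^16 = (7^8)^2 = 5764801^2 = 33232930569601
7^17 = 7 * 7^16 = 7 * 33232930569601 = 232630513987207
7^34 = (7^17)^2 = 232630513987207^2 = 54116956037952111668959660849
7^35 = 7 * 7^34 = 7 * 54116956037952111668959660849 = 378818692265664781682717625943

Result: 378818692265664781682717625943
Multiplications needed: 7 (7 lines after 7^1)

7^35 = 378818692265664781682717625943. Using exponentiation by squaring, this requires 7 multiplications. The key idea: if the exponent is even, square the half-power; if odd, multiply by the base once.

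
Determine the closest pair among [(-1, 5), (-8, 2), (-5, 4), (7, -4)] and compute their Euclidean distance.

Computing all pairwise distances among 4 points:

d((-1, 5), (-8, 2)) = 7.6158
d((-1, 5), (-5, 4)) = 4.1231
d((-1, 5), (7, -4)) = 12.0416
d((-8, 2), (-5, 4)) = 3.6056 <-- minimum
d((-8, 2), (7, -4)) = 16.1555
d((-5, 4), (7, -4)) = 14.4222

Closest pair: (-8, 2) and (-5, 4) with distance 3.6056

The closest pair is (-8, 2) and (-5, 4) with Euclidean distance 3.6056. For 4 points, brute-force pairwise comparison is shown above. For large n, the divide-and-conquer algorithm (sort by x, recurse on halves, check the dividing strip) achieves O(n log n).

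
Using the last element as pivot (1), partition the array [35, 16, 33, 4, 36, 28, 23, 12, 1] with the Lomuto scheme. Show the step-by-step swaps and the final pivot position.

Lomuto partition with pivot = 1:

Initial array: [35, 16, 33, 4, 36, 28, 23, 12, 1]

arr[0]=35 > 1: no swap
arr[1]=16 > 1: no swap
arr[2]=33 > 1: no swap
arr[3]=4 > 1: no swap
arr[4]=36 > 1: no swap
arr[5]=28 > 1: no swap
arr[6]=23 > 1: no swap
arr[7]=12 > 1: no swap

Place pivot at position 0: [1, 16, 33, 4, 36, 28, 23, 12, 35]
Pivot position: 0

After partitioning with pivot 1, the array becomes [1, 16, 33, 4, 36, 28, 23, 12, 35]. The pivot is placed at index 0. All elements to the left of the pivot are <= 1, and all elements to the right are > 1.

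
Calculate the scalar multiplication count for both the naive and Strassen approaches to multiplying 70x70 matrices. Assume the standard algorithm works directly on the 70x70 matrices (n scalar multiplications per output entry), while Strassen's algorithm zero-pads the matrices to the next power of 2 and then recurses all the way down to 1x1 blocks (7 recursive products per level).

Matrix multiplication for 70x70 matrices:

Strassen's algorithm requires power-of-2 dimensions. Pad 70x70 to 128x128 (next power of 2).

Standard algorithm: 70^3 = 343000 multiplications
Strassen's algorithm: 7^(log2(128)) = 7^7 = 823543 multiplications
Difference: 343000 - 823543 = -480543 (Strassen uses MORE here due to padding overhead — for small or just-over-power-of-2 n, padding can outweigh the per-level savings)

Standard: 343000 multiplications (70^3). Strassen: 823543 multiplications (7^7, after padding to 128x128). Strassen reduces 8 recursive multiplications to 7 at each level.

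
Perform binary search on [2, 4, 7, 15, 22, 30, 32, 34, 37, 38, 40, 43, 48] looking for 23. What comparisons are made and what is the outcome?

Binary search for 23 in [2, 4, 7, 15, 22, 30, 32, 34, 37, 38, 40, 43, 48]:

lo=0, hi=12, mid=6, arr[mid]=32 -> 32 > 23, search left half
lo=0, hi=5, mid=2, arr[mid]=7 -> 7 < 23, search right half
lo=3, hi=5, mid=4, arr[mid]=22 -> 22 < 23, search right half
lo=5, hi=5, mid=5, arr[mid]=30 -> 30 > 23, search left half
lo=5 > hi=4, target 23 not found

Binary search determines that 23 is not in the array after 4 comparisons. The search space was exhausted without finding the target.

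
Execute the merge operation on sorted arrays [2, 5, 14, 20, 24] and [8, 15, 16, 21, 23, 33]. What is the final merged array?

Merging process:

Compare 2 vs 8: take 2 from left. Merged: [2]
Compare 5 vs 8: take 5 from left. Merged: [2, 5]
Compare 14 vs 8: take 8 from right. Merged: [2, 5, 8]
Compare 14 vs 15: take 14 from left. Merged: [2, 5, 8, 14]
Compare 20 vs 15: take 15 from right. Merged: [2, 5, 8, 14, 15]
Compare 20 vs 16: take 16 from right. Merged: [2, 5, 8, 14, 15, 16]
Compare 20 vs 21: take 20 from left. Merged: [2, 5, 8, 14, 15, 16, 20]
Compare 24 vs 21: take 21 from right. Merged: [2, 5, 8, 14, 15, 16, 20, 21]
Compare 24 vs 23: take 23 from right. Merged: [2, 5, 8, 14, 15, 16, 20, 21, 23]
Compare 24 vs 33: take 24 from left. Merged: [2, 5, 8, 14, 15, 16, 20, 21, 23, 24]
Append remaining from right: [33]. Merged: [2, 5, 8, 14, 15, 16, 20, 21, 23, 24, 33]

Final merged array: [2, 5, 8, 14, 15, 16, 20, 21, 23, 24, 33]
Total comparisons: 10

The merged array is [2, 5, 8, 14, 15, 16, 20, 21, 23, 24, 33], requiring 10 comparisons. The merge step runs in O(n) time where n is the total number of elements.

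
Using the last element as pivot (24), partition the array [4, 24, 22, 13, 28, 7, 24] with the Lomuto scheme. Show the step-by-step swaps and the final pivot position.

Lomuto partition with pivot = 24:

Initial array: [4, 24, 22, 13, 28, 7, 24]

arr[0]=4 <= 24: swap with position 0, array becomes [4, 24, 22, 13, 28, 7, 24]
arr[1]=24 <= 24: swap with position 1, array becomes [4, 24, 22, 13, 28, 7, 24]
arr[2]=22 <= 24: swap with position 2, array becomes [4, 24, 22, 13, 28, 7, 24]
arr[3]=13 <= 24: swap with position 3, array becomes [4, 24, 22, 13, 28, 7, 24]
arr[4]=28 > 24: no swap
arr[5]=7 <= 24: swap with position 4, array becomes [4, 24, 22, 13, 7, 28, 24]

Place pivot at position 5: [4, 24, 22, 13, 7, 24, 28]
Pivot position: 5

After partitioning with pivot 24, the array becomes [4, 24, 22, 13, 7, 24, 28]. The pivot is placed at index 5. All elements to the left of the pivot are <= 24, and all elements to the right are > 24.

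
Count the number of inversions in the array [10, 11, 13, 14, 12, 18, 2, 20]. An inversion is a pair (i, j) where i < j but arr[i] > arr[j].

Finding inversions in [10, 11, 13, 14, 12, 18, 2, 20]:

(0, 6): arr[0]=10 > arr[6]=2
(1, 6): arr[1]=11 > arr[6]=2
(2, 4): arr[2]=13 > arr[4]=12
(2, 6): arr[2]=13 > arr[6]=2
(3, 4): arr[3]=14 > arr[4]=12
(3, 6): arr[3]=14 > arr[6]=2
(4, 6): arr[4]=12 > arr[6]=2
(5, 6): arr[5]=18 > arr[6]=2

Total inversions: 8

The array has 8 inversion(s): (0,6), (1,6), (2,4), (2,6), (3,4), (3,6), (4,6), (5,6). Each pair (i,j) satisfies i < j and arr[i] > arr[j].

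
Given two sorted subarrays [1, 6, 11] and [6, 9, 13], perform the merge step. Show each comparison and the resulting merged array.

Merging process:

Compare 1 vs 6: take 1 from left. Merged: [1]
Compare 6 vs 6: take 6 from left. Merged: [1, 6]
Compare 11 vs 6: take 6 from right. Merged: [1, 6, 6]
Compare 11 vs 9: take 9 from right. Merged: [1, 6, 6, 9]
Compare 11 vs 13: take 11 from left. Merged: [1, 6, 6, 9, 11]
Append remaining from right: [13]. Merged: [1, 6, 6, 9, 11, 13]

Final merged array: [1, 6, 6, 9, 11, 13]
Total comparisons: 5

The merged array is [1, 6, 6, 9, 11, 13], requiring 5 comparisons. The merge step runs in O(n) time where n is the total number of elements.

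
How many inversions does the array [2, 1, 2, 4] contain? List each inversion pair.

Finding inversions in [2, 1, 2, 4]:

(0, 1): arr[0]=2 > arr[1]=1

Total inversions: 1

The array has 1 inversion(s): (0,1). Each pair (i,j) satisfies i < j and arr[i] > arr[j].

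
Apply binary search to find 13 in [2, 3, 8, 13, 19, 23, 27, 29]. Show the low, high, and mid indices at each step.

Binary search for 13 in [2, 3, 8, 13, 19, 23, 27, 29]:

lo=0, hi=7, mid=3, arr[mid]=13 -> Found target at index 3!

Binary search finds 13 at index 3 after 1 comparisons. The search repeatedly halves the search space by comparing with the middle element.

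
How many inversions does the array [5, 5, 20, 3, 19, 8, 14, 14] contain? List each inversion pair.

Finding inversions in [5, 5, 20, 3, 19, 8, 14, 14]:

(0, 3): arr[0]=5 > arr[3]=3
(1, 3): arr[1]=5 > arr[3]=3
(2, 3): arr[2]=20 > arr[3]=3
(2, 4): arr[2]=20 > arr[4]=19
(2, 5): arr[2]=20 > arr[5]=8
(2, 6): arr[2]=20 > arr[6]=14
(2, 7): arr[2]=20 > arr[7]=14
(4, 5): arr[4]=19 > arr[5]=8
(4, 6): arr[4]=19 > arr[6]=14
(4, 7): arr[4]=19 > arr[7]=14

Total inversions: 10

The array has 10 inversion(s): (0,3), (1,3), (2,3), (2,4), (2,5), (2,6), (2,7), (4,5), (4,6), (4,7). Each pair (i,j) satisfies i < j and arr[i] > arr[j].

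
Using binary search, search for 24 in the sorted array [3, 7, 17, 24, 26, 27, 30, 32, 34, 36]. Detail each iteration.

Binary search for 24 in [3, 7, 17, 24, 26, 27, 30, 32, 34, 36]:

lo=0, hi=9, mid=4, arr[mid]=26 -> 26 > 24, search left half
lo=0, hi=3, mid=1, arr[mid]=7 -> 7 < 24, search right half
lo=2, hi=3, mid=2, arr[mid]=17 -> 17 < 24, search right half
lo=3, hi=3, mid=3, arr[mid]=24 -> Found target at index 3!

Binary search finds 24 at index 3 after 4 comparisons. The search repeatedly halves the search space by comparing with the middle element.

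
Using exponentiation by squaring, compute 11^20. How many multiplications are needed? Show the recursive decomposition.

Computing 11^20 by squaring (build up from 11^1; each line after the first costs one multiplication):

11^1 = 11
11^2 = (11^1)^2 = 11^2 = 121
11^4 = (11^2)^2 = 121^2 = 14641
11^5 = 11 * 11^4 = 11 * 14641 = 161051
11^10 = (11^5)^2 = 161051^2 = 25937424601
11^20 = (11^10)^2 = 25937424601^2 = 672749994932560009201

Result: 672749994932560009201
Multiplications needed: 5 (5 lines after 11^1)

11^20 = 672749994932560009201. Using exponentiation by squaring, this requires 5 multiplications. The key idea: if the exponent is even, square the half-power; if odd, multiply by the base once.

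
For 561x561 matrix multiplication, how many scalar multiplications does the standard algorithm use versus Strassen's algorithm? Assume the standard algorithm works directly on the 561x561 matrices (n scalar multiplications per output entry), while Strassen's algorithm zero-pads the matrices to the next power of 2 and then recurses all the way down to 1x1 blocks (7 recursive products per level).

Matrix multiplication for 561x561 matrices:

Strassen's algorithm requires power-of-2 dimensions. Pad 561x561 to 1024x1024 (next power of 2).

Standard algorithm: 561^3 = 176558481 multiplications
Strassen's algorithm: 7^(log2(1024)) = 7^10 = 282475249 multiplications
Difference: 176558481 - 282475249 = -105916768 (Strassen uses MORE here due to padding overhead — for small or just-over-power-of-2 n, padding can outweigh the per-level savings)

Standard: 176558481 multiplications (561^3). Strassen: 282475249 multiplications (7^10, after padding to 1024x1024). Strassen reduces 8 recursive multiplications to 7 at each level.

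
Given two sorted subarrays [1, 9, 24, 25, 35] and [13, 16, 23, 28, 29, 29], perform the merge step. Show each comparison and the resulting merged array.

Merging process:

Compare 1 vs 13: take 1 from left. Merged: [1]
Compare 9 vs 13: take 9 from left. Merged: [1, 9]
Compare 24 vs 13: take 13 from right. Merged: [1, 9, 13]
Compare 24 vs 16: take 16 from right. Merged: [1, 9, 13, 16]
Compare 24 vs 23: take 23 from right. Merged: [1, 9, 13, 16, 23]
Compare 24 vs 28: take 24 from left. Merged: [1, 9, 13, 16, 23, 24]
Compare 25 vs 28: take 25 from left. Merged: [1, 9, 13, 16, 23, 24, 25]
Compare 35 vs 28: take 28 from right. Merged: [1, 9, 13, 16, 23, 24, 25, 28]
Compare 35 vs 29: take 29 from right. Merged: [1, 9, 13, 16, 23, 24, 25, 28, 29]
Compare 35 vs 29: take 29 from right. Merged: [1, 9, 13, 16, 23, 24, 25, 28, 29, 29]
Append remaining from left: [35]. Merged: [1, 9, 13, 16, 23, 24, 25, 28, 29, 29, 35]

Final merged array: [1, 9, 13, 16, 23, 24, 25, 28, 29, 29, 35]
Total comparisons: 10

The merged array is [1, 9, 13, 16, 23, 24, 25, 28, 29, 29, 35], requiring 10 comparisons. The merge step runs in O(n) time where n is the total number of elements.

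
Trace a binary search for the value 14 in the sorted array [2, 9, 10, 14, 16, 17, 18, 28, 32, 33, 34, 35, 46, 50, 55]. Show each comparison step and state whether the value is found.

Binary search for 14 in [2, 9, 10, 14, 16, 17, 18, 28, 32, 33, 34, 35, 46, 50, 55]:

lo=0, hi=14, mid=7, arr[mid]=28 -> 28 > 14, search left half
lo=0, hi=6, mid=3, arr[mid]=14 -> Found target at index 3!

Binary search finds 14 at index 3 after 2 comparisons. The search repeatedly halves the search space by comparing with the middle element.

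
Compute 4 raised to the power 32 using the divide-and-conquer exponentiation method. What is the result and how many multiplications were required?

Computing 4^32 by squaring (build up from 4^1; each line after the first costs one multiplication):

4^1 = 4
4^2 = (4^1)^2 = 4^2 = 16
4^4 = (4^2)^2 = 16^2 = 256
4^8 = (4^4)^2 = 256^2 = 65536
4^16 = (4^8)^2 = 65536^2 = 4294967296
4^32 = (4^16)^2 = 4294967296^2 = 18446744073709551616

Result: 18446744073709551616
Multiplications needed: 5 (5 lines after 4^1)

4^32 = 18446744073709551616. Using exponentiation by squaring, this requires 5 multiplications. The key idea: if the exponent is even, square the half-power; if odd, multiply by the base once.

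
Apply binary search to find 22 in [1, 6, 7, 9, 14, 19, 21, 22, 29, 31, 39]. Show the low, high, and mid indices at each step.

Binary search for 22 in [1, 6, 7, 9, 14, 19, 21, 22, 29, 31, 39]:

lo=0, hi=10, mid=5, arr[mid]=19 -> 19 < 22, search right half
lo=6, hi=10, mid=8, arr[mid]=29 -> 29 > 22, search left half
lo=6, hi=7, mid=6, arr[mid]=21 -> 21 < 22, search right half
lo=7, hi=7, mid=7, arr[mid]=22 -> Found target at index 7!

Binary search finds 22 at index 7 after 4 comparisons. The search repeatedly halves the search space by comparing with the middle element.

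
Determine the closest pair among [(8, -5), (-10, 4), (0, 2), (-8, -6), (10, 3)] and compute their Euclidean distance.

Computing all pairwise distances among 5 points:

d((8, -5), (-10, 4)) = 20.1246
d((8, -5), (0, 2)) = 10.6301
d((8, -5), (-8, -6)) = 16.0312
d((8, -5), (10, 3)) = 8.2462 <-- minimum
d((-10, 4), (0, 2)) = 10.198
d((-10, 4), (-8, -6)) = 10.198
d((-10, 4), (10, 3)) = 20.025
d((0, 2), (-8, -6)) = 11.3137
d((0, 2), (10, 3)) = 10.0499
d((-8, -6), (10, 3)) = 20.1246

Closest pair: (8, -5) and (10, 3) with distance 8.2462

The closest pair is (8, -5) and (10, 3) with Euclidean distance 8.2462. For 5 points, brute-force pairwise comparison is shown above. For large n, the divide-and-conquer algorithm (sort by x, recurse on halves, check the dividing strip) achieves O(n log n).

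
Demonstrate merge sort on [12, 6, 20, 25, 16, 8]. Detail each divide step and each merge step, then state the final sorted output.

Merge sort trace:

Split: [12, 6, 20, 25, 16, 8] -> [12, 6, 20] and [25, 16, 8]
  Split: [12, 6, 20] -> [12] and [6, 20]
    Split: [6, 20] -> [6] and [20]
    Merge: [6] + [20] -> [6, 20]
  Merge: [12] + [6, 20] -> [6, 12, 20]
  Split: [25, 16, 8] -> [25] and [16, 8]
    Split: [16, 8] -> [16] and [8]
    Merge: [16] + [8] -> [8, 16]
  Merge: [25] + [8, 16] -> [8, 16, 25]
Merge: [6, 12, 20] + [8, 16, 25] -> [6, 8, 12, 16, 20, 25]

Final sorted array: [6, 8, 12, 16, 20, 25]

The merge sort proceeds by recursively splitting the array and merging sorted halves.
After all merges, the sorted array is [6, 8, 12, 16, 20, 25].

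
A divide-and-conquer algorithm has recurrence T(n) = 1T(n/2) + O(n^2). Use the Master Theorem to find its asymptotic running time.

Master Theorem for T(n) = 1T(n/2) + O(n^2):

a = 1, b = 2, c = 2
log_b(a) = log_2(1) = 0.0000

Case 3: c = 2 > log_2(1) = 0.0000
T(n) = O(n^2) = O(n^2)

For T(n) = 1T(n/2) + O(n^2): log_2(1) = 0.0000. This is Case 3 of the Master Theorem (c > log_b(a), work dominated by root), giving O(n^2).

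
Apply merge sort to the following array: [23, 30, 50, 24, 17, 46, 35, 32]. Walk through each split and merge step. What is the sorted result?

Merge sort trace:

Split: [23, 30, 50, 24, 17, 46, 35, 32] -> [23, 30, 50, 24] and [17, 46, 35, 32]
  Split: [23, 30, 50, 24] -> [23, 30] and [50, 24]
    Split: [23, 30] -> [23] and [30]
    Merge: [23] + [30] -> [23, 30]
    Split: [50, 24] -> [50] and [24]
    Merge: [50] + [24] -> [24, 50]
  Merge: [23, 30] + [24, 50] -> [23, 24, 30, 50]
  Split: [17, 46, 35, 32] -> [17, 46] and [35, 32]
    Split: [17, 46] -> [17] and [46]
    Merge: [17] + [46] -> [17, 46]
    Split: [35, 32] -> [35] and [32]
    Merge: [35] + [32] -> [32, 35]
  Merge: [17, 46] + [32, 35] -> [17, 32, 35, 46]
Merge: [23, 24, 30, 50] + [17, 32, 35, 46] -> [17, 23, 24, 30, 32, 35, 46, 50]

Final sorted array: [17, 23, 24, 30, 32, 35, 46, 50]

The merge sort proceeds by recursively splitting the array and merging sorted halves.
After all merges, the sorted array is [17, 23, 24, 30, 32, 35, 46, 50].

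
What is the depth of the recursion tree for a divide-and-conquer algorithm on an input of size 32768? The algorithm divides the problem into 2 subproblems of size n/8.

For divide and conquer with division factor 8:

Problem sizes at each level:
Level 0: 32768
Level 1: 4096
Level 2: 512
Level 3: 64
Level 4: 8
Level 5: 1

The root is level 0 and the size-1 base case is level 5 (the tree spans levels 0 through 5, i.e. 6 levels counting the root), so the depth is the number of divisions: log_8(32768) = 5

The recursion tree depth is log_8(32768) = 5. At each level, the problem size is divided by 8, so it takes 5 divisions to reduce to a base case of size 1. The algorithm makes 2 recursive calls at each level.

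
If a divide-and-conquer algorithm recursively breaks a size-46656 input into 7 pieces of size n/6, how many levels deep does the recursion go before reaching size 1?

For divide and conquer with division factor 6:

Problem sizes at each level:
Level 0: 46656
Level 1: 7776
Level 2: 1296
Level 3: 216
Level 4: 36
Level 5: 6
Level 6: 1

The root is level 0 and the size-1 base case is level 6 (the tree spans levels 0 through 6, i.e. 7 levels counting the root), so the depth is the number of divisions: log_6(46656) = 6

The recursion tree depth is log_6(46656) = 6. At each level, the problem size is divided by 6, so it takes 6 divisions to reduce to a base case of size 1. The algorithm makes 7 recursive calls at each level.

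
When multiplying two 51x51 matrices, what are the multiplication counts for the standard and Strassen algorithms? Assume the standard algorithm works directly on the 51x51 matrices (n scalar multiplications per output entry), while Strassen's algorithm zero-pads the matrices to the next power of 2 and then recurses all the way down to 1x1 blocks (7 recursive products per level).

Matrix multiplication for 51x51 matrices:

Strassen's algorithm requires power-of-2 dimensions. Pad 51x51 to 64x64 (next power of 2).

Standard algorithm: 51^3 = 132651 multiplications
Strassen's algorithm: 7^(log2(64)) = 7^6 = 117649 multiplications
Savings: 132651 - 117649 = 15002 multiplications

Standard: 132651 multiplications (51^3). Strassen: 117649 multiplications (7^6, after padding to 64x64). Strassen reduces 8 recursive multiplications to 7 at each level.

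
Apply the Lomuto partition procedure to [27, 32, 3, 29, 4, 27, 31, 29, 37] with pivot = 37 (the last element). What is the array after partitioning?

Lomuto partition with pivot = 37:

Initial array: [27, 32, 3, 29, 4, 27, 31, 29, 37]

arr[0]=27 <= 37: swap with position 0, array becomes [27, 32, 3, 29, 4, 27, 31, 29, 37]
arr[1]=32 <= 37: swap with position 1, array becomes [27, 32, 3, 29, 4, 27, 31, 29, 37]
arr[2]=3 <= 37: swap with position 2, array becomes [27, 32, 3, 29, 4, 27, 31, 29, 37]
arr[3]=29 <= 37: swap with position 3, array becomes [27, 32, 3, 29, 4, 27, 31, 29, 37]
arr[4]=4 <= 37: swap with position 4, array becomes [27, 32, 3, 29, 4, 27, 31, 29, 37]
arr[5]=27 <= 37: swap with position 5, array becomes [27, 32, 3, 29, 4, 27, 31, 29, 37]
arr[6]=31 <= 37: swap with position 6, array becomes [27, 32, 3, 29, 4, 27, 31, 29, 37]
arr[7]=29 <= 37: swap with position 7, array becomes [27, 32, 3, 29, 4, 27, 31, 29, 37]

Place pivot at position 8: [27, 32, 3, 29, 4, 27, 31, 29, 37]
Pivot position: 8

After partitioning with pivot 37, the array becomes [27, 32, 3, 29, 4, 27, 31, 29, 37]. The pivot is placed at index 8. All elements to the left of the pivot are <= 37, and all elements to the right are > 37.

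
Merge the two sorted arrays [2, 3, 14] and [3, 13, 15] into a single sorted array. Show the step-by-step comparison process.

Merging process:

Compare 2 vs 3: take 2 from left. Merged: [2]
Compare 3 vs 3: take 3 from left. Merged: [2, 3]
Compare 14 vs 3: take 3 from right. Merged: [2, 3, 3]
Compare 14 vs 13: take 13 from right. Merged: [2, 3, 3, 13]
Compare 14 vs 15: take 14 from left. Merged: [2, 3, 3, 13, 14]
Append remaining from right: [15]. Merged: [2, 3, 3, 13, 14, 15]

Final merged array: [2, 3, 3, 13, 14, 15]
Total comparisons: 5

The merged array is [2, 3, 3, 13, 14, 15], requiring 5 comparisons. The merge step runs in O(n) time where n is the total number of elements.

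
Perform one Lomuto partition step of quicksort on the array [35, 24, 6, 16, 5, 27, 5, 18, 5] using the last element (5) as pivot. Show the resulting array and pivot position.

Lomuto partition with pivot = 5:

Initial array: [35, 24, 6, 16, 5, 27, 5, 18, 5]

arr[0]=35 > 5: no swap
arr[1]=24 > 5: no swap
arr[2]=6 > 5: no swap
arr[3]=16 > 5: no swap
arr[4]=5 <= 5: swap with position 0, array becomes [5, 24, 6, 16, 35, 27, 5, 18, 5]
arr[5]=27 > 5: no swap
arr[6]=5 <= 5: swap with position 1, array becomes [5, 5, 6, 16, 35, 27, 24, 18, 5]
arr[7]=18 > 5: no swap

Place pivot at position 2: [5, 5, 5, 16, 35, 27, 24, 18, 6]
Pivot position: 2

After partitioning with pivot 5, the array becomes [5, 5, 5, 16, 35, 27, 24, 18, 6]. The pivot is placed at index 2. All elements to the left of the pivot are <= 5, and all elements to the right are > 5.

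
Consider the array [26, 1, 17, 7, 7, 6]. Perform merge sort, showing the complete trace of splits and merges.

Merge sort trace:

Split: [26, 1, 17, 7, 7, 6] -> [26, 1, 17] and [7, 7, 6]
  Split: [26, 1, 17] -> [26] and [1, 17]
    Split: [1, 17] -> [1] and [17]
    Merge: [1] + [17] -> [1, 17]
  Merge: [26] + [1, 17] -> [1, 17, 26]
  Split: [7, 7, 6] -> [7] and [7, 6]
    Split: [7, 6] -> [7] and [6]
    Merge: [7] + [6] -> [6, 7]
  Merge: [7] + [6, 7] -> [6, 7, 7]
Merge: [1, 17, 26] + [6, 7, 7] -> [1, 6, 7, 7, 17, 26]

Final sorted array: [1, 6, 7, 7, 17, 26]

The merge sort proceeds by recursively splitting the array and merging sorted halves.
After all merges, the sorted array is [1, 6, 7, 7, 17, 26].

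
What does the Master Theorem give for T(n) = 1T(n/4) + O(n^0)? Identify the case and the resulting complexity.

Master Theorem for T(n) = 1T(n/4) + O(n^0):

a = 1, b = 4, c = 0
log_b(a) = log_4(1) = 0.0000

Case 2: c = 0 = log_4(1) = 0.0000
T(n) = O(n^0 log n) = O(log n)

For T(n) = 1T(n/4) + O(n^0): log_4(1) = 0.0000. This is Case 2 of the Master Theorem (c = log_b(a), equal work at all levels), giving O(log n).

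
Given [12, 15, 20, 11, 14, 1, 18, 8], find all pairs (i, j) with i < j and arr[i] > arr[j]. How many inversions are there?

Finding inversions in [12, 15, 20, 11, 14, 1, 18, 8]:

(0, 3): arr[0]=12 > arr[3]=11
(0, 5): arr[0]=12 > arr[5]=1
(0, 7): arr[0]=12 > arr[7]=8
(1, 3): arr[1]=15 > arr[3]=11
(1, 4): arr[1]=15 > arr[4]=14
(1, 5): arr[1]=15 > arr[5]=1
(1, 7): arr[1]=15 > arr[7]=8
(2, 3): arr[2]=20 > arr[3]=11
(2, 4): arr[2]=20 > arr[4]=14
(2, 5): arr[2]=20 > arr[5]=1
(2, 6): arr[2]=20 > arr[6]=18
(2, 7): arr[2]=20 > arr[7]=8
(3, 5): arr[3]=11 > arr[5]=1
(3, 7): arr[3]=11 > arr[7]=8
(4, 5): arr[4]=14 > arr[5]=1
(4, 7): arr[4]=14 > arr[7]=8
(6, 7): arr[6]=18 > arr[7]=8

Total inversions: 17

The array has 17 inversion(s): (0,3), (0,5), (0,7), (1,3), (1,4), (1,5), (1,7), (2,3), (2,4), (2,5), (2,6), (2,7), (3,5), (3,7), (4,5), (4,7), (6,7). Each pair (i,j) satisfies i < j and arr[i] > arr[j].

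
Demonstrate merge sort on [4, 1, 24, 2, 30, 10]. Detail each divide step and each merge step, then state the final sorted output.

Merge sort trace:

Split: [4, 1, 24, 2, 30, 10] -> [4, 1, 24] and [2, 30, 10]
  Split: [4, 1, 24] -> [4] and [1, 24]
    Split: [1, 24] -> [1] and [24]
    Merge: [1] + [24] -> [1, 24]
  Merge: [4] + [1, 24] -> [1, 4, 24]
  Split: [2, 30, 10] -> [2] and [30, 10]
    Split: [30, 10] -> [30] and [10]
    Merge: [30] + [10] -> [10, 30]
  Merge: [2] + [10, 30] -> [2, 10, 30]
Merge: [1, 4, 24] + [2, 10, 30] -> [1, 2, 4, 10, 24, 30]

Final sorted array: [1, 2, 4, 10, 24, 30]

The merge sort proceeds by recursively splitting the array and merging sorted halves.
After all merges, the sorted array is [1, 2, 4, 10, 24, 30].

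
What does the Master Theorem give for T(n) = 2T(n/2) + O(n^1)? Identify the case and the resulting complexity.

Master Theorem for T(n) = 2T(n/2) + O(n^1):

a = 2, b = 2, c = 1
log_b(a) = log_2(2) = 1.0000

Case 2: c = 1 = log_2(2) = 1.0000
T(n) = O(n^1 log n) = O(n log n)

For T(n) = 2T(n/2) + O(n^1): log_2(2) = 1.0000. This is Case 2 of the Master Theorem (c = log_b(a), equal work at all levels), giving O(n log n).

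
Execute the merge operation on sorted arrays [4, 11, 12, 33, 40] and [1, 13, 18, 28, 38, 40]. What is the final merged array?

Merging process:

Compare 4 vs 1: take 1 from right. Merged: [1]
Compare 4 vs 13: take 4 from left. Merged: [1, 4]
Compare 11 vs 13: take 11 from left. Merged: [1, 4, 11]
Compare 12 vs 13: take 12 from left. Merged: [1, 4, 11, 12]
Compare 33 vs 13: take 13 from right. Merged: [1, 4, 11, 12, 13]
Compare 33 vs 18: take 18 from right. Merged: [1, 4, 11, 12, 13, 18]
Compare 33 vs 28: take 28 from right. Merged: [1, 4, 11, 12, 13, 18, 28]
Compare 33 vs 38: take 33 from left. Merged: [1, 4, 11, 12, 13, 18, 28, 33]
Compare 40 vs 38: take 38 from right. Merged: [1, 4, 11, 12, 13, 18, 28, 33, 38]
Compare 40 vs 40: take 40 from left. Merged: [1, 4, 11, 12, 13, 18, 28, 33, 38, 40]
Append remaining from right: [40]. Merged: [1, 4, 11, 12, 13, 18, 28, 33, 38, 40, 40]

Final merged array: [1, 4, 11, 12, 13, 18, 28, 33, 38, 40, 40]
Total comparisons: 10

The merged array is [1, 4, 11, 12, 13, 18, 28, 33, 38, 40, 40], requiring 10 comparisons. The merge step runs in O(n) time where n is the total number of elements.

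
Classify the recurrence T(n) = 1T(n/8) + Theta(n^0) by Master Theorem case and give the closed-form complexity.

Master Theorem for T(n) = 1T(n/8) + O(n^0):

a = 1, b = 8, c = 0
log_b(a) = log_8(1) = 0.0000

Case 2: c = 0 = log_8(1) = 0.0000
T(n) = O(n^0 log n) = O(log n)

For T(n) = 1T(n/8) + O(n^0): log_8(1) = 0.0000. This is Case 2 of the Master Theorem (c = log_b(a), equal work at all levels), giving O(log n).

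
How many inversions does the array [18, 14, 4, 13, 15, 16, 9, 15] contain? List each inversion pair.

Finding inversions in [18, 14, 4, 13, 15, 16, 9, 15]:

(0, 1): arr[0]=18 > arr[1]=14
(0, 2): arr[0]=18 > arr[2]=4
(0, 3): arr[0]=18 > arr[3]=13
(0, 4): arr[0]=18 > arr[4]=15
(0, 5): arr[0]=18 > arr[5]=16
(0, 6): arr[0]=18 > arr[6]=9
(0, 7): arr[0]=18 > arr[7]=15
(1, 2): arr[1]=14 > arr[2]=4
(1, 3): arr[1]=14 > arr[3]=13
(1, 6): arr[1]=14 > arr[6]=9
(3, 6): arr[3]=13 > arr[6]=9
(4, 6): arr[4]=15 > arr[6]=9
(5, 6): arr[5]=16 > arr[6]=9
(5, 7): arr[5]=16 > arr[7]=15

Total inversions: 14

The array has 14 inversion(s): (0,1), (0,2), (0,3), (0,4), (0,5), (0,6), (0,7), (1,2), (1,3), (1,6), (3,6), (4,6), (5,6), (5,7). Each pair (i,j) satisfies i < j and arr[i] > arr[j].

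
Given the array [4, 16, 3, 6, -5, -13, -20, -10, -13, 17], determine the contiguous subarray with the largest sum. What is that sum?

Using Kadane's algorithm on [4, 16, 3, 6, -5, -13, -20, -10, -13, 17]:

Scanning through the array:
Position 1 (value 16): max_ending_here = 20, max_so_far = 20
Position 2 (value 3): max_ending_here = 23, max_so_far = 23
Position 3 (value 6): max_ending_here = 29, max_so_far = 29
Position 4 (value -5): max_ending_here = 24, max_so_far = 29
Position 5 (value -13): max_ending_here = 11, max_so_far = 29
Position 6 (value -20): max_ending_here = -9, max_so_far = 29
Position 7 (value -10): max_ending_here = -10, max_so_far = 29
Position 8 (value -13): max_ending_here = -13, max_so_far = 29
Position 9 (value 17): max_ending_here = 17, max_so_far = 29

Maximum subarray: [4, 16, 3, 6]
Maximum sum: 29

The maximum subarray is [4, 16, 3, 6] with sum 29. This subarray runs from index 0 to index 3.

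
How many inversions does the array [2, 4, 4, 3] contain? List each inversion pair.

Finding inversions in [2, 4, 4, 3]:

(1, 3): arr[1]=4 > arr[3]=3
(2, 3): arr[2]=4 > arr[3]=3

Total inversions: 2

The array has 2 inversion(s): (1,3), (2,3). Each pair (i,j) satisfies i < j and arr[i] > arr[j].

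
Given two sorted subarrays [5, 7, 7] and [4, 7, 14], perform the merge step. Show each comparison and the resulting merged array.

Merging process:

Compare 5 vs 4: take 4 from right. Merged: [4]
Compare 5 vs 7: take 5 from left. Merged: [4, 5]
Compare 7 vs 7: take 7 from left. Merged: [4, 5, 7]
Compare 7 vs 7: take 7 from left. Merged: [4, 5, 7, 7]
Append remaining from right: [7, 14]. Merged: [4, 5, 7, 7, 7, 14]

Final merged array: [4, 5, 7, 7, 7, 14]
Total comparisons: 4

The merged array is [4, 5, 7, 7, 7, 14], requiring 4 comparisons. The merge step runs in O(n) time where n is the total number of elements.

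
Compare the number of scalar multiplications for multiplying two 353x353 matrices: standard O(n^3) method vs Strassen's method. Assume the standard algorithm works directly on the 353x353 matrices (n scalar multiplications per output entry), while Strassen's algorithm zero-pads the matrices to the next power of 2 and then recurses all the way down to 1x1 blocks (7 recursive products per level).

Matrix multiplication for 353x353 matrices:

Strassen's algorithm requires power-of-2 dimensions. Pad 353x353 to 512x512 (next power of 2).

Standard algorithm: 353^3 = 43986977 multiplications
Strassen's algorithm: 7^(log2(512)) = 7^9 = 40353607 multiplications
Savings: 43986977 - 40353607 = 3633370 multiplications

Standard: 43986977 multiplications (353^3). Strassen: 40353607 multiplications (7^9, after padding to 512x512). Strassen reduces 8 recursive multiplications to 7 at each level.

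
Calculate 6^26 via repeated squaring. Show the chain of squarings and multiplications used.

Computing 6^26 by squaring (build up from 6^1; each line after the first costs one multiplication):

6^1 = 6
6^2 = (6^1)^2 = 6^2 = 36
6^3 = 6 * 6^2 = 6 * 36 = 216
6^6 = (6^3)^2 = 216^2 = 46656
6^12 = (6^6)^2 = 46656^2 = 2176782336
6^13 = 6 * 6^12 = 6 * 2176782336 = 13060694016
6^26 = (6^13)^2 = 13060694016^2 = 170581728179578208256

Result: 170581728179578208256
Multiplications needed: 6 (6 lines after 6^1)

6^26 = 170581728179578208256. Using exponentiation by squaring, this requires 6 multiplications. The key idea: if the exponent is even, square the half-power; if odd, multiply by the base once.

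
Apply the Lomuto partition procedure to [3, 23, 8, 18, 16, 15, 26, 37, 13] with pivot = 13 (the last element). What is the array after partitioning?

Lomuto partition with pivot = 13:

Initial array: [3, 23, 8, 18, 16, 15, 26, 37, 13]

arr[0]=3 <= 13: swap with position 0, array becomes [3, 23, 8, 18, 16, 15, 26, 37, 13]
arr[1]=23 > 13: no swap
arr[2]=8 <= 13: swap with position 1, array becomes [3, 8, 23, 18, 16, 15, 26, 37, 13]
arr[3]=18 > 13: no swap
arr[4]=16 > 13: no swap
arr[5]=15 > 13: no swap
arr[6]=26 > 13: no swap
arr[7]=37 > 13: no swap

Place pivot at position 2: [3, 8, 13, 18, 16, 15, 26, 37, 23]
Pivot position: 2

After partitioning with pivot 13, the array becomes [3, 8, 13, 18, 16, 15, 26, 37, 23]. The pivot is placed at index 2. All elements to the left of the pivot are <= 13, and all elements to the right are > 13.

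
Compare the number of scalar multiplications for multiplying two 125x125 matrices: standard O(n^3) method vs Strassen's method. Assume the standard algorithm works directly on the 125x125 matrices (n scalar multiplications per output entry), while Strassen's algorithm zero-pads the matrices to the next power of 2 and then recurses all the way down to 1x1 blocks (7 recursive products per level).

Matrix multiplication for 125x125 matrices:

Strassen's algorithm requires power-of-2 dimensions. Pad 125x125 to 128x128 (next power of 2).

Standard algorithm: 125^3 = 1953125 multiplications
Strassen's algorithm: 7^(log2(128)) = 7^7 = 823543 multiplications
Savings: 1953125 - 823543 = 1129582 multiplications

Standard: 1953125 multiplications (125^3). Strassen: 823543 multiplications (7^7, after padding to 128x128). Strassen reduces 8 recursive multiplications to 7 at each level.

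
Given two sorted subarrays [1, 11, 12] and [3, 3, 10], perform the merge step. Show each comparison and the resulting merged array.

Merging process:

Compare 1 vs 3: take 1 from left. Merged: [1]
Compare 11 vs 3: take 3 from right. Merged: [1, 3]
Compare 11 vs 3: take 3 from right. Merged: [1, 3, 3]
Compare 11 vs 10: take 10 from right. Merged: [1, 3, 3, 10]
Append remaining from left: [11, 12]. Merged: [1, 3, 3, 10, 11, 12]

Final merged array: [1, 3, 3, 10, 11, 12]
Total comparisons: 4

The merged array is [1, 3, 3, 10, 11, 12], requiring 4 comparisons. The merge step runs in O(n) time where n is the total number of elements.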